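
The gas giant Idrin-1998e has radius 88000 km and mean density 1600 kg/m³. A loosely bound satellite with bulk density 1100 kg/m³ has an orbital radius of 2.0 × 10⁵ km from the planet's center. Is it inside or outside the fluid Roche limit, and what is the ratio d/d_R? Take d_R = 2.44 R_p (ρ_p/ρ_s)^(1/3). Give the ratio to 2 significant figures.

d_R = 2.44 × (88000 km) × (1600/1100)^(1/3) = 2.433 × 10⁵ km
d/d_R = (2.0 × 10⁵) / (2.433 × 10⁵) = 0.82
Since d/d_R < 1, the body is inside the Roche limit.

inside; d/d_R ≈ 0.82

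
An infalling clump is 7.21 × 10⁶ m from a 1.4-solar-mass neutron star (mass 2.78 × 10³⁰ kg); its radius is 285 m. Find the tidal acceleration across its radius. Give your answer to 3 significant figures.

Δg = 2GMr/d³
   = 2 × (6.674 × 10⁻¹¹) × (2.78 × 10³⁰) × (285) / (7.21 × 10⁶)³
   = 2.82 × 10² m/s²

2.82 × 10² m/s²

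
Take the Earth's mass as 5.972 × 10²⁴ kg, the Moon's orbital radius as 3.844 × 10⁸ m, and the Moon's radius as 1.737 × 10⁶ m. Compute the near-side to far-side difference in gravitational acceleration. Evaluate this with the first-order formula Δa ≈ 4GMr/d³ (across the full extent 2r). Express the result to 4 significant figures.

a_tidal = 4GMr/d³
        = 4 × (6.674 × 10⁻¹¹) × (5.972 × 10²⁴) × (1.737 × 10⁶) / (3.844 × 10⁸)³
        = 4.875 × 10⁻⁵ m/s²

4.875 × 10⁻⁵ m/s²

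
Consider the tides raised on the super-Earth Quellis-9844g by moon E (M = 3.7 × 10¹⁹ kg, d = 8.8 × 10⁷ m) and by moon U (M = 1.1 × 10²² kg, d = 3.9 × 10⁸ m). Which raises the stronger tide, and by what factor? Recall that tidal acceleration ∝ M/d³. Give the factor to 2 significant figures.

The tide-raising term goes as M/d³ (the gradient of a 1/d² field).
Moon E: (3.7 × 10¹⁹) / (8.8 × 10⁷)³ = 5.429 × 10⁻⁵
Moon U: (1.1 × 10²²) / (3.9 × 10⁸)³ = 1.854 × 10⁻⁴
Ratio (larger/smaller) = 3.4

Moon U, by a factor of ≈ 3.4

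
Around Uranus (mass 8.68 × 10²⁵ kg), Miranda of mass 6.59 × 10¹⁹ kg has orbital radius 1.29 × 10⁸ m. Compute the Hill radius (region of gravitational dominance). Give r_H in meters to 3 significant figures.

8.16 × 10⁵ m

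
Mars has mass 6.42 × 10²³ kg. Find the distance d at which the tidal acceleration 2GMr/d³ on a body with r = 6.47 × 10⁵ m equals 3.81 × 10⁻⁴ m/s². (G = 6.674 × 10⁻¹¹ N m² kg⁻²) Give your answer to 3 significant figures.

5.26 × 10⁷ m

2GMr/d³ = a_tidal  ⇒  d = (2GMr / a_tidal)^(1/3)
d = (2 × 6.674×10⁻¹¹ × (6.42 × 10²³) × (6.47 × 10⁵) / (3.81 × 10⁻⁴))^(1/3)
  = 5.26 × 10⁷ m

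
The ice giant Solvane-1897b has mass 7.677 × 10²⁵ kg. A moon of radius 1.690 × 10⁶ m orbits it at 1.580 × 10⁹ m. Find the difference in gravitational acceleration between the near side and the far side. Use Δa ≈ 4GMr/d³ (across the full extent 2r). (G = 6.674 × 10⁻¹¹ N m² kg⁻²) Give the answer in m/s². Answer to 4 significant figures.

Differencing GM/(d−r)² and GM/(d+r)² to first order in r/d gives 4GMr/d³.
a_tidal = 4GMr/d³
        = 4 × (6.674 × 10⁻¹¹) × (7.677 × 10²⁵) × (1.690 × 10⁶) / (1.580 × 10⁹)³
        = 8.781 × 10⁻⁶ m/s²

8.781 × 10⁻⁶ m/s²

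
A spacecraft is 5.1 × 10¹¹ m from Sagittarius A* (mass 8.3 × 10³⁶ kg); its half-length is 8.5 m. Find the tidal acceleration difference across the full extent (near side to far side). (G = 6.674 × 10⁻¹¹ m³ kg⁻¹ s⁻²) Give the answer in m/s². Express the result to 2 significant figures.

Δg = 4GMr/d³
   = 4 × (6.674 × 10⁻¹¹) × (8.3 × 10³⁶) × (8.5) / (5.1 × 10¹¹)³
   = 1.4 × 10⁻⁷ m/s²

1.4 × 10⁻⁷ m/s²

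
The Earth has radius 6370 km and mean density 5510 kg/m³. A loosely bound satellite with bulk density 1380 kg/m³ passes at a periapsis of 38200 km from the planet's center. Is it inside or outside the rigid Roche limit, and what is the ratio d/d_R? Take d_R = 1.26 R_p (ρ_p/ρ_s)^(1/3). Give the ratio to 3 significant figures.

outside; d/d_R ≈ 3.00

d_R = 1.26 × (6370 km) × (5510/1380)^(1/3) = 12730 km
d/d_R = (38200) / (12730) = 3.00
Since d/d_R > 1, the body is outside the Roche limit.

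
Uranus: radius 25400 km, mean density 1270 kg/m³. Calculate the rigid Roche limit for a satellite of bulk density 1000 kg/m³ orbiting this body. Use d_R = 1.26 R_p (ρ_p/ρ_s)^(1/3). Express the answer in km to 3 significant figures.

34700 km

d_R = 1.26 × 25400 km × (1270/1000)^(1/3)
    = 34700 km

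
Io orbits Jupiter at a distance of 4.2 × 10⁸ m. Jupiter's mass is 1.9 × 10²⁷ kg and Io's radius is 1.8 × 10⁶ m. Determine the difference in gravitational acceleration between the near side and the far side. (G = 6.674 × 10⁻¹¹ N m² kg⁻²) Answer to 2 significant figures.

1.2 × 10⁻² m/s²

The field gradient is 2GM/d³; across the full diameter 2r the difference is 4GMr/d³.
Δg = 4GMr/d³
   = 4 × (6.674 × 10⁻¹¹) × (1.9 × 10²⁷) × (1.8 × 10⁶) / (4.2 × 10⁸)³
   = 1.2 × 10⁻² m/s²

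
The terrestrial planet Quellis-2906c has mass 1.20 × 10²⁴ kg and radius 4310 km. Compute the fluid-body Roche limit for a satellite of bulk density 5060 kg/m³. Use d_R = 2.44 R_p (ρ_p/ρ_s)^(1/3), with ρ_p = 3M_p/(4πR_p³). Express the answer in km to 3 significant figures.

ρ_p = 3M_p/(4πR_p³) = 3 × (1.20 × 10²⁴) / (4π × (4.31 × 10⁶ m)³) = 3580 kg/m³
d_R = 2.44 × 4310 km × (3580/5060)^(1/3)
    = 9370 km

9370 km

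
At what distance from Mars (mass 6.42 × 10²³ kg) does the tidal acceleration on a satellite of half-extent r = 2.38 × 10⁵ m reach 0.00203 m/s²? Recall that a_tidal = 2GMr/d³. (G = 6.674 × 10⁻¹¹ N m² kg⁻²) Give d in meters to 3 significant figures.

2.16 × 10⁷ m

2GMr/d³ = a_tidal  ⇒  d = (2GMr / a_tidal)^(1/3)
d = (2 × 6.674×10⁻¹¹ × (6.42 × 10²³) × (2.38 × 10⁵) / (0.00203))^(1/3)
  = 2.16 × 10⁷ m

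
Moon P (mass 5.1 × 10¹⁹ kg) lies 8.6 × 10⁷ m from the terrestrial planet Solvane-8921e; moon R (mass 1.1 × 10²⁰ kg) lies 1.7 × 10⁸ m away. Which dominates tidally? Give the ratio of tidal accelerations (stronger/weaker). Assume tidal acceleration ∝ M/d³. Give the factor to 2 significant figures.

The tide-raising term goes as M/d³ (the gradient of a 1/d² field).
Moon P: (5.1 × 10¹⁹) / (8.6 × 10⁷)³ = 8.018 × 10⁻⁵
Moon R: (1.1 × 10²⁰) / (1.7 × 10⁸)³ = 2.239 × 10⁻⁵
Ratio (larger/smaller) = 3.6

Moon P, by a factor of ≈ 3.6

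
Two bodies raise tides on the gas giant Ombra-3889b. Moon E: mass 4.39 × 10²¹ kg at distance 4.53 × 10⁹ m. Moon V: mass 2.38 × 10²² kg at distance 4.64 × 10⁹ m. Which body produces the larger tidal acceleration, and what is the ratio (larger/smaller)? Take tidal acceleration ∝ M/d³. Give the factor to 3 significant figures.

Moon V, by a factor of ≈ 5.04

Tidal acceleration ∝ M/d³, so compare M/d³ for each.
Moon E: (4.39 × 10²¹) / (4.53 × 10⁹)³ = 4.722 × 10⁻⁸
Moon V: (2.38 × 10²²) / (4.64 × 10⁹)³ = 2.382 × 10⁻⁷
Ratio (larger/smaller) = 5.04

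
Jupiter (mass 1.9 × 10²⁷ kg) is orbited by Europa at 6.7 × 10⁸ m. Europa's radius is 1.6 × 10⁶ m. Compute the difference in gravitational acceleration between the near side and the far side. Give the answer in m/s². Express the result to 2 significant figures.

2.7 × 10⁻³ m/s²

Δg = 4GMr/d³
   = 4 × (6.674 × 10⁻¹¹) × (1.9 × 10²⁷) × (1.6 × 10⁶) / (6.7 × 10⁸)³
   = 2.7 × 10⁻³ m/s²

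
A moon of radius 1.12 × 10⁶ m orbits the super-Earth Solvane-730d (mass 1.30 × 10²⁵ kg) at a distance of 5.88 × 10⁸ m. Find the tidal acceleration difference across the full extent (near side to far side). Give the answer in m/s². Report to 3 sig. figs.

1.91 × 10⁻⁵ m/s²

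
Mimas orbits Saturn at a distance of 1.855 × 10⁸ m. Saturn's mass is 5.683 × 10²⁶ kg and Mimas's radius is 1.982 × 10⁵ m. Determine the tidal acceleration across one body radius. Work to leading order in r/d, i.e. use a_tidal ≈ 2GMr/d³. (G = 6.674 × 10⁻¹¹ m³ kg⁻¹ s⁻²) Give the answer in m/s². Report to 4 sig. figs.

Differencing GM/(d−r)² and GM/d² to first order in r/d gives 2GMr/d³.
a_tidal = 2GMr/d³
        = 2 × (6.674 × 10⁻¹¹) × (5.683 × 10²⁶) × (1.982 × 10⁵) / (1.855 × 10⁸)³
        = 2.355 × 10⁻³ m/s²

2.355 × 10⁻³ m/s²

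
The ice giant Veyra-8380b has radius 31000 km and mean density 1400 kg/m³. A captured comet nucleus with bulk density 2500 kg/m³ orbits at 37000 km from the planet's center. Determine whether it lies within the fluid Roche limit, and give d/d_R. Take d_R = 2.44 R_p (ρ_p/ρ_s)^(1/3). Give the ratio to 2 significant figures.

inside; d/d_R ≈ 0.59

d_R = 2.44 × (31000 km) × (1400/2500)^(1/3) = 62350 km
d/d_R = (37000) / (62350) = 0.59
Since d/d_R < 1, the body is inside the Roche limit.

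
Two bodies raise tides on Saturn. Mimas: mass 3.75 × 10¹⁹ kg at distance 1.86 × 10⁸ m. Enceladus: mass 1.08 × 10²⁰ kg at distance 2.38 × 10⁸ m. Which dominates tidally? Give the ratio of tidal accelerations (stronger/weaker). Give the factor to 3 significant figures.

Enceladus, by a factor of ≈ 1.37

Compare M/d³ for the two perturbers:
Mimas: (3.75 × 10¹⁹) / (1.86 × 10⁸)³ = 5.828 × 10⁻⁶
Enceladus: (1.08 × 10²⁰) / (2.38 × 10⁸)³ = 8.011 × 10⁻⁶
Ratio (larger/smaller) = 1.37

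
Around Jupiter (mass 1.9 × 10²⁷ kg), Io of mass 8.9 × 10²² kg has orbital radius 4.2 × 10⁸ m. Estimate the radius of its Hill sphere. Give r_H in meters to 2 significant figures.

r_H ≈ a (m/3M)^(1/3)
    = (4.2 × 10⁸) × (8.9 × 10²² / (3 × 1.9 × 10²⁷))^(1/3)
    = 1.0 × 10⁷ m

1.0 × 10⁷ m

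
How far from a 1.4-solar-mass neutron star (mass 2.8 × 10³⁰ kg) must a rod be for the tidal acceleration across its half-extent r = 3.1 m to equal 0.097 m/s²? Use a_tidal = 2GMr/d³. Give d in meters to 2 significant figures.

2.3 × 10⁷ m

2GMr/d³ = a_tidal  ⇒  d = (2GMr / a_tidal)^(1/3)
d = (2 × 6.674×10⁻¹¹ × (2.8 × 10³⁰) × (3.1) / (0.097))^(1/3)
  = 2.3 × 10⁷ m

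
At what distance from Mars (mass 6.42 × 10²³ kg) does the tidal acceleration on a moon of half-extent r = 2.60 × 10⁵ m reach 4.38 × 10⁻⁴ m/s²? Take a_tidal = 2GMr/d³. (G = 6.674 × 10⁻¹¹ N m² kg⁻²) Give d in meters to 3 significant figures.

3.71 × 10⁷ m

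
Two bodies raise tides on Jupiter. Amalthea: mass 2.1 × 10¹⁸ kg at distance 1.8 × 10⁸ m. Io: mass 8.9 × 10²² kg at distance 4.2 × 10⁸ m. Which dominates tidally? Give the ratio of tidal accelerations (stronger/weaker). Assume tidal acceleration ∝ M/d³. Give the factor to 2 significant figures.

Tidal acceleration ∝ M/d³, so compare M/d³ for each.
Amalthea: (2.1 × 10¹⁸) / (1.8 × 10⁸)³ = 3.601 × 10⁻⁷
Io: (8.9 × 10²²) / (4.2 × 10⁸)³ = 1.201 × 10⁻³
Ratio (larger/smaller) = 3300

Io, by a factor of ≈ 3300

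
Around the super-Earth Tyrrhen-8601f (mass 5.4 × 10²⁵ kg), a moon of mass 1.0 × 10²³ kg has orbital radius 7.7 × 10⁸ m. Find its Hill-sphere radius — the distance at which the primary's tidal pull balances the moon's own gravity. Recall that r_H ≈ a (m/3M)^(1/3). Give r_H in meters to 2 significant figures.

r_H ≈ a (m/3M)^(1/3)
    = (7.7 × 10⁸) × (1.0 × 10²³ / (3 × 5.4 × 10²⁵))^(1/3)
    = 6.6 × 10⁷ m

6.6 × 10⁷ m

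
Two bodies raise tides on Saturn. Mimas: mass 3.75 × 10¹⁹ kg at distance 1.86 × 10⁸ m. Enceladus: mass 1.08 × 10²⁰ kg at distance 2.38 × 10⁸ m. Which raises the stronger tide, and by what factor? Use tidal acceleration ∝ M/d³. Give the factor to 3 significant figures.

Compare M/d³ for the two perturbers:
Mimas: (3.75 × 10¹⁹) / (1.86 × 10⁸)³ = 5.828 × 10⁻⁶
Enceladus: (1.08 × 10²⁰) / (2.38 × 10⁸)³ = 8.011 × 10⁻⁶
Ratio (larger/smaller) = 1.37

Enceladus, by a factor of ≈ 1.37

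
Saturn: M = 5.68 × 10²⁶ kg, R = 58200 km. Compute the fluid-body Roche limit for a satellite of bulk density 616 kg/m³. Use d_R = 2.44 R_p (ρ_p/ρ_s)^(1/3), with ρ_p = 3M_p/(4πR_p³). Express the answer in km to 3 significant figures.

ρ_p = 3M_p/(4πR_p³) = 3 × (5.68 × 10²⁶) / (4π × (5.82 × 10⁷ m)³) = 688 kg/m³
d_R = 2.44 × 58200 km × (688/616)^(1/3)
    = 1.47 × 10⁵ km

1.47 × 10⁵ km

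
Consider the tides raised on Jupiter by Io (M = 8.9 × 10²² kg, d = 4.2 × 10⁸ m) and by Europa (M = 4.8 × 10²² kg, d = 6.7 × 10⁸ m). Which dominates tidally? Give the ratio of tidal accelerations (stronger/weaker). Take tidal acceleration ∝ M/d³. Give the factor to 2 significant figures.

Compare M/d³ for the two perturbers:
Io: (8.9 × 10²²) / (4.2 × 10⁸)³ = 1.201 × 10⁻³
Europa: (4.8 × 10²²) / (6.7 × 10⁸)³ = 1.596 × 10⁻⁴
Ratio (larger/smaller) = 7.5

Io, by a factor of ≈ 7.5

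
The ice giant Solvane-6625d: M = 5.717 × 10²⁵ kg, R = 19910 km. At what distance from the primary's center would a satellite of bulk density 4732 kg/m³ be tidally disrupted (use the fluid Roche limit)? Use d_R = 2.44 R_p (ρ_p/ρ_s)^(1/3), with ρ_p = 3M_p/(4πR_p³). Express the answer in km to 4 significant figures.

34730 km

ρ_p = 3M_p/(4πR_p³) = 3 × (5.717 × 10²⁵) / (4π × (1.991 × 10⁷ m)³) = 1729 kg/m³
d_R = 2.44 × 19910 km × (1729/4732)^(1/3)
    = 34730 km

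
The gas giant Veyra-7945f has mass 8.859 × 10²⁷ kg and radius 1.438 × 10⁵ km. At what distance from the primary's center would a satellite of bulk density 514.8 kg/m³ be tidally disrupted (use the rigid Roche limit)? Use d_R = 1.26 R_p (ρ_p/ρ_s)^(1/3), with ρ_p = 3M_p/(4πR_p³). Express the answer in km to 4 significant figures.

2.018 × 10⁵ km

ρ_p = 3M_p/(4πR_p³) = 3 × (8.859 × 10²⁷) / (4π × (1.438 × 10⁸ m)³) = 711.2 kg/m³
d_R = 1.26 × 1.438 × 10⁵ km × (711.2/514.8)^(1/3)
    = 2.018 × 10⁵ km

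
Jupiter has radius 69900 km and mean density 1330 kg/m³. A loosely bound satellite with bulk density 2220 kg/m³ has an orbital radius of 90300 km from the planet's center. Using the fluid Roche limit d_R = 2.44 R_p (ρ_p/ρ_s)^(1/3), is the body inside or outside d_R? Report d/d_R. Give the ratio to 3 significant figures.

d_R = 2.44 × (69900 km) × (1330/2220)^(1/3) = 1.438 × 10⁵ km
d/d_R = (90300) / (1.438 × 10⁵) = 0.628
Since d/d_R < 1, the body is inside the Roche limit.

inside; d/d_R ≈ 0.628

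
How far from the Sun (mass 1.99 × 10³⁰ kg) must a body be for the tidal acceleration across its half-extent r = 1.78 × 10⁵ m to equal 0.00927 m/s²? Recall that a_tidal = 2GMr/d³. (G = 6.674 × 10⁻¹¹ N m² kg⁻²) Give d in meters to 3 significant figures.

1.72 × 10⁹ m

2GMr/d³ = a_tidal  ⇒  d = (2GMr / a_tidal)^(1/3)
d = (2 × 6.674×10⁻¹¹ × (1.99 × 10³⁰) × (1.78 × 10⁵) / (0.00927))^(1/3)
  = 1.72 × 10⁹ m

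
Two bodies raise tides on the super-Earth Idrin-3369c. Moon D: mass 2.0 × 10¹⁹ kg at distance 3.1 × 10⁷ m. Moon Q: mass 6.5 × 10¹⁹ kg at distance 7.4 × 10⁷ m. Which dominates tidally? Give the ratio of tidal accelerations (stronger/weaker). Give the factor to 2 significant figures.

Moon D, by a factor of ≈ 4.2

Compare M/d³ for the two perturbers:
Moon D: (2.0 × 10¹⁹) / (3.1 × 10⁷)³ = 6.713 × 10⁻⁴
Moon Q: (6.5 × 10¹⁹) / (7.4 × 10⁷)³ = 1.604 × 10⁻⁴
Ratio (larger/smaller) = 4.2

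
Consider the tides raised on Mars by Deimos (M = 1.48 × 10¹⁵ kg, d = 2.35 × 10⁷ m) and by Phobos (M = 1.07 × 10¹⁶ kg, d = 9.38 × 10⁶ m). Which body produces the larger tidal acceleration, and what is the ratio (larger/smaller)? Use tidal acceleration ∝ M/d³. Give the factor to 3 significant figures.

Tidal stretch scales as M/d³; compute that for each body.
Deimos: (1.48 × 10¹⁵) / (2.35 × 10⁷)³ = 1.140 × 10⁻⁷
Phobos: (1.07 × 10¹⁶) / (9.38 × 10⁶)³ = 1.297 × 10⁻⁵
Ratio (larger/smaller) = 114

Phobos, by a factor of ≈ 114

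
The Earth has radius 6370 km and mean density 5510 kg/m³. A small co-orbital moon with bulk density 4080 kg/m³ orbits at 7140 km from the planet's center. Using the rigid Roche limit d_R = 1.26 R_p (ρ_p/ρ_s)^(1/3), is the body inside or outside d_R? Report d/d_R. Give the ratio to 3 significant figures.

d_R = 1.26 × (6370 km) × (5510/4080)^(1/3) = 8872 km
d/d_R = (7140) / (8872) = 0.805
Since d/d_R < 1, the body is inside the Roche limit.

inside; d/d_R ≈ 0.805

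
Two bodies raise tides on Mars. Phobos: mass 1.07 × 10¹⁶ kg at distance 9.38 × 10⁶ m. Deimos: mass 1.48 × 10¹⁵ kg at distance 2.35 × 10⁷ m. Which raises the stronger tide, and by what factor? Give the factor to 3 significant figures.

Tidal stretch scales as M/d³; compute that for each body.
Phobos: (1.07 × 10¹⁶) / (9.38 × 10⁶)³ = 1.297 × 10⁻⁵
Deimos: (1.48 × 10¹⁵) / (2.35 × 10⁷)³ = 1.140 × 10⁻⁷
Ratio (larger/smaller) = 114

Phobos, by a factor of ≈ 114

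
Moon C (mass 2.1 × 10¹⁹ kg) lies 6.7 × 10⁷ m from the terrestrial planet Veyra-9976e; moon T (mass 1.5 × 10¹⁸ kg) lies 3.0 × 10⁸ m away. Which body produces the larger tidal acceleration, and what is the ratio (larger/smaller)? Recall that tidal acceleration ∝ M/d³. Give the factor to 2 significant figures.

Compare M/d³ for the two perturbers:
Moon C: (2.1 × 10¹⁹) / (6.7 × 10⁷)³ = 6.982 × 10⁻⁵
Moon T: (1.5 × 10¹⁸) / (3.0 × 10⁸)³ = 5.556 × 10⁻⁸
Ratio (larger/smaller) = 1300

Moon C, by a factor of ≈ 1300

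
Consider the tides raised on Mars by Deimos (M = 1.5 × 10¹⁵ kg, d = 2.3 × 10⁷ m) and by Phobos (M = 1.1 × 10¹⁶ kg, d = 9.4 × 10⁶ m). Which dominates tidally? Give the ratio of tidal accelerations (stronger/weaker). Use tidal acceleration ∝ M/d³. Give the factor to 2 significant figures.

Tidal stretch scales as M/d³; compute that for each body.
Deimos: (1.5 × 10¹⁵) / (2.3 × 10⁷)³ = 1.233 × 10⁻⁷
Phobos: (1.1 × 10¹⁶) / (9.4 × 10⁶)³ = 1.324 × 10⁻⁵
Ratio (larger/smaller) = 110

Phobos, by a factor of ≈ 110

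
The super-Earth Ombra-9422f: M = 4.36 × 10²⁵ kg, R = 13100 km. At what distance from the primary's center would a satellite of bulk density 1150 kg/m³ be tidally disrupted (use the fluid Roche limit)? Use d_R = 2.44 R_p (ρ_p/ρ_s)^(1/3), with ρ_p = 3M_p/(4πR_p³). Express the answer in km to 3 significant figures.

ρ_p = 3M_p/(4πR_p³) = 3 × (4.36 × 10²⁵) / (4π × (1.31 × 10⁷ m)³) = 4630 kg/m³
d_R = 2.44 × 13100 km × (4630/1150)^(1/3)
    = 50800 km

50800 km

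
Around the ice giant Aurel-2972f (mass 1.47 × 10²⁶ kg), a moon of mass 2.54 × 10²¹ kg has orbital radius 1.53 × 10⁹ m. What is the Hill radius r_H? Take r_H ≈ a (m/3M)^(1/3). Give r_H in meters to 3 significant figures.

2.74 × 10⁷ m

r_H ≈ a (m/3M)^(1/3)
    = (1.53 × 10⁹) × (2.54 × 10²¹ / (3 × 1.47 × 10²⁶))^(1/3)
    = 2.74 × 10⁷ m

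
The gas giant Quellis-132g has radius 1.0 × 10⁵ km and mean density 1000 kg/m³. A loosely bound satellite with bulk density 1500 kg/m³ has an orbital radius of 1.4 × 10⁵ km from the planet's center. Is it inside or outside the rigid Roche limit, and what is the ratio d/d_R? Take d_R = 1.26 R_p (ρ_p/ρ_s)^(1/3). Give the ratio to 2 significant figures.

d_R = 1.26 × (1.0 × 10⁵ km) × (1000/1500)^(1/3) = 1.101 × 10⁵ km
d/d_R = (1.4 × 10⁵) / (1.101 × 10⁵) = 1.3
Since d/d_R > 1, the body is outside the Roche limit.

outside; d/d_R ≈ 1.3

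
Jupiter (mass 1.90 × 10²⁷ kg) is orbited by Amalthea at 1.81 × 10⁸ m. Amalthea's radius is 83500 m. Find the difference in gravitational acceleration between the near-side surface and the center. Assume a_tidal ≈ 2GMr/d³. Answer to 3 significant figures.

3.57 × 10⁻³ m/s²

Δg = 2GMr/d³
   = 2 × (6.674 × 10⁻¹¹) × (1.90 × 10²⁷) × (83500) / (1.81 × 10⁸)³
   = 3.57 × 10⁻³ m/s²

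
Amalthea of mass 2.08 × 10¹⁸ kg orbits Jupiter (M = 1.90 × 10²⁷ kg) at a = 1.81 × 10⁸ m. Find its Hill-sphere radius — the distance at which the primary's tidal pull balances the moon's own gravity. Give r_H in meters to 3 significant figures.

1.29 × 10⁵ m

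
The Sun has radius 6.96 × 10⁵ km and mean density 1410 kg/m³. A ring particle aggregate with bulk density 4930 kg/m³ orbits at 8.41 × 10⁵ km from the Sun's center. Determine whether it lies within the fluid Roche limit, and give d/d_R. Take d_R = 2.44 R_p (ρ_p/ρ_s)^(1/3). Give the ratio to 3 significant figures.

inside; d/d_R ≈ 0.752

d_R = 2.44 × (6.96 × 10⁵ km) × (1410/4930)^(1/3) = 1.119 × 10⁶ km
d/d_R = (8.41 × 10⁵) / (1.119 × 10⁶) = 0.752
Since d/d_R < 1, the body is inside the Roche limit.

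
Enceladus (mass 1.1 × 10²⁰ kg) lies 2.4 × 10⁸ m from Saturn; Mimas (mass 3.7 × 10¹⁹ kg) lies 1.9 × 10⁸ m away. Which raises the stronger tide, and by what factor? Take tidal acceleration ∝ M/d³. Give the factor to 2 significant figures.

Tidal stretch scales as M/d³; compute that for each body.
Enceladus: (1.1 × 10²⁰) / (2.4 × 10⁸)³ = 7.957 × 10⁻⁶
Mimas: (3.7 × 10¹⁹) / (1.9 × 10⁸)³ = 5.394 × 10⁻⁶
Ratio (larger/smaller) = 1.5

Enceladus, by a factor of ≈ 1.5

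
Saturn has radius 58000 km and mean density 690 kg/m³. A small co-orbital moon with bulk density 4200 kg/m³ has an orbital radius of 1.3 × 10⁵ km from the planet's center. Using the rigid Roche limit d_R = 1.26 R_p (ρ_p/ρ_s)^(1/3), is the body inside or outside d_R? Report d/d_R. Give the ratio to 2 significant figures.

d_R = 1.26 × (58000 km) × (690/4200)^(1/3) = 40030 km
d/d_R = (1.3 × 10⁵) / (40030) = 3.2
Since d/d_R > 1, the body is outside the Roche limit.

outside; d/d_R ≈ 3.2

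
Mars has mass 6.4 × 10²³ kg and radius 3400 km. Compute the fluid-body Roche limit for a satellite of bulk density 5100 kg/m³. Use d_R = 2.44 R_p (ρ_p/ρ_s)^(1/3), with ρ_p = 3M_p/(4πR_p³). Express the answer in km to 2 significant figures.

7600 km

ρ_p = 3M_p/(4πR_p³) = 3 × (6.4 × 10²³) / (4π × (3.4 × 10⁶ m)³) = 3900 kg/m³
d_R = 2.44 × 3400 km × (3900/5100)^(1/3)
    = 7600 km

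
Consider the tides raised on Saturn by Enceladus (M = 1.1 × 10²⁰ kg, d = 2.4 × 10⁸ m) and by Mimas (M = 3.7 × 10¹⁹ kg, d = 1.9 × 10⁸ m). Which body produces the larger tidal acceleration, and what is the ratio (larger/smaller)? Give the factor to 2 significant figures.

The tide-raising term goes as M/d³ (the gradient of a 1/d² field).
Enceladus: (1.1 × 10²⁰) / (2.4 × 10⁸)³ = 7.957 × 10⁻⁶
Mimas: (3.7 × 10¹⁹) / (1.9 × 10⁸)³ = 5.394 × 10⁻⁶
Ratio (larger/smaller) = 1.5

Enceladus, by a factor of ≈ 1.5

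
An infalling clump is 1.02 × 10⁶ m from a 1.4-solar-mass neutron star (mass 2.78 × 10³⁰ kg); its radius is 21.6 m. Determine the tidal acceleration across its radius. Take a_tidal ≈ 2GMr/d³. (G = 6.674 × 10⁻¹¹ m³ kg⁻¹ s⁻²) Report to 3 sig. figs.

a_tidal = 2GMr/d³
        = 2 × (6.674 × 10⁻¹¹) × (2.78 × 10³⁰) × (21.6) / (1.02 × 10⁶)³
        = 7.55 × 10³ m/s²

7.55 × 10³ m/s²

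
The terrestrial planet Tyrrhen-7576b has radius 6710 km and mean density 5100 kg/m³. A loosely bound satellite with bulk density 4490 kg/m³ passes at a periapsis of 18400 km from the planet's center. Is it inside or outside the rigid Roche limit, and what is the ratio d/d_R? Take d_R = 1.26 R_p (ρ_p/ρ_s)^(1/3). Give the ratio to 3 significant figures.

d_R = 1.26 × (6710 km) × (5100/4490)^(1/3) = 8821 km
d/d_R = (18400) / (8821) = 2.09
Since d/d_R > 1, the body is outside the Roche limit.

outside; d/d_R ≈ 2.09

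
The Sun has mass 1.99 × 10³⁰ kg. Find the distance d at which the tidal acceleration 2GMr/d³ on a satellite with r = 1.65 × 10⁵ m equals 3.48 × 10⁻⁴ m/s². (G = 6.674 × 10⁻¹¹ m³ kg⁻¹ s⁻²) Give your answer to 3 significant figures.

5.01 × 10⁹ m

2GMr/d³ = a_tidal  ⇒  d = (2GMr / a_tidal)^(1/3)
d = (2 × 6.674×10⁻¹¹ × (1.99 × 10³⁰) × (1.65 × 10⁵) / (3.48 × 10⁻⁴))^(1/3)
  = 5.01 × 10⁹ m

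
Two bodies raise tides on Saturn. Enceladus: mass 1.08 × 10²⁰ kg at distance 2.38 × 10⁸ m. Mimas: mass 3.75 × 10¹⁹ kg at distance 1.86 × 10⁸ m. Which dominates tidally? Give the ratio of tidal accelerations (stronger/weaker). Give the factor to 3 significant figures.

Enceladus, by a factor of ≈ 1.37

Compare M/d³ for the two perturbers:
Enceladus: (1.08 × 10²⁰) / (2.38 × 10⁸)³ = 8.011 × 10⁻⁶
Mimas: (3.75 × 10¹⁹) / (1.86 × 10⁸)³ = 5.828 × 10⁻⁶
Ratio (larger/smaller) = 1.37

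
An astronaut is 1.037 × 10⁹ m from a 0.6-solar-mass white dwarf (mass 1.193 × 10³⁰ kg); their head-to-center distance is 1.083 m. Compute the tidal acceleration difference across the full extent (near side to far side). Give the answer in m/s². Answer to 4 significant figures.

Differencing GM/(d−r)² and GM/(d+r)² to first order in r/d gives 4GMr/d³.
Δg = 4GMr/d³
   = 4 × (6.674 × 10⁻¹¹) × (1.193 × 10³⁰) × (1.083) / (1.037 × 10⁹)³
   = 3.093 × 10⁻⁷ m/s²

3.093 × 10⁻⁷ m/s²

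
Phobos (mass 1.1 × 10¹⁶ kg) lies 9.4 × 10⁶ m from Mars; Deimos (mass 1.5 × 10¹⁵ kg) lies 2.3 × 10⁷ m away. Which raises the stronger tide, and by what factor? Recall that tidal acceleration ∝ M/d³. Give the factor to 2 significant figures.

Phobos, by a factor of ≈ 110

Compare M/d³ for the two perturbers:
Phobos: (1.1 × 10¹⁶) / (9.4 × 10⁶)³ = 1.324 × 10⁻⁵
Deimos: (1.5 × 10¹⁵) / (2.3 × 10⁷)³ = 1.233 × 10⁻⁷
Ratio (larger/smaller) = 110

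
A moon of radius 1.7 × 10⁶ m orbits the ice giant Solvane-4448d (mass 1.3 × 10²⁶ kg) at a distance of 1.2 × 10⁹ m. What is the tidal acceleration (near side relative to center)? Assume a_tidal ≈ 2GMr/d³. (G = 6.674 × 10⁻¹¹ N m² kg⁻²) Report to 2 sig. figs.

a_tidal = 2GMr/d³
        = 2 × (6.674 × 10⁻¹¹) × (1.3 × 10²⁶) × (1.7 × 10⁶) / (1.2 × 10⁹)³
        = 1.7 × 10⁻⁵ m/s²

1.7 × 10⁻⁵ m/s²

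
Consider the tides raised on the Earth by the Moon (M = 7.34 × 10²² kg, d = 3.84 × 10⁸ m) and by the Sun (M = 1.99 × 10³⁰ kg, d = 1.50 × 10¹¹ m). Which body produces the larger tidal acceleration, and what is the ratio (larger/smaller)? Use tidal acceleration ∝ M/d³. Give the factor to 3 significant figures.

The Moon, by a factor of ≈ 2.20

The tide-raising term goes as M/d³ (the gradient of a 1/d² field).
The Moon: (7.34 × 10²²) / (3.84 × 10⁸)³ = 1.296 × 10⁻³
The Sun: (1.99 × 10³⁰) / (1.50 × 10¹¹)³ = 5.896 × 10⁻⁴
Ratio (larger/smaller) = 2.20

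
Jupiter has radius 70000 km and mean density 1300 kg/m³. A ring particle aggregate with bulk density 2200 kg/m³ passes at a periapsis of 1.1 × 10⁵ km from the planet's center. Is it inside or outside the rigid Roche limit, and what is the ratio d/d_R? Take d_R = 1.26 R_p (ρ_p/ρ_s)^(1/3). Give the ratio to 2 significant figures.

outside; d/d_R ≈ 1.5

d_R = 1.26 × (70000 km) × (1300/2200)^(1/3) = 74010 km
d/d_R = (1.1 × 10⁵) / (74010) = 1.5
Since d/d_R > 1, the body is outside the Roche limit.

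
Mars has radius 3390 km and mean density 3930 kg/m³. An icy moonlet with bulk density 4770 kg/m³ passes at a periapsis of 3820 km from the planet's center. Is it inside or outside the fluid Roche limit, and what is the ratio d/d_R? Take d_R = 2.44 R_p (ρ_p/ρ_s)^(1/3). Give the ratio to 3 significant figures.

inside; d/d_R ≈ 0.493

d_R = 2.44 × (3390 km) × (3930/4770)^(1/3) = 7754 km
d/d_R = (3820) / (7754) = 0.493
Since d/d_R < 1, the body is inside the Roche limit.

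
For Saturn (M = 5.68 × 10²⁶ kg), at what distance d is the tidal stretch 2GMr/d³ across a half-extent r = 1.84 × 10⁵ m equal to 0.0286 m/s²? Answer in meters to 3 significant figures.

7.87 × 10⁷ m

2GMr/d³ = a_tidal  ⇒  d = (2GMr / a_tidal)^(1/3)
d = (2 × 6.674×10⁻¹¹ × (5.68 × 10²⁶) × (1.84 × 10⁵) / (0.0286))^(1/3)
  = 7.87 × 10⁷ m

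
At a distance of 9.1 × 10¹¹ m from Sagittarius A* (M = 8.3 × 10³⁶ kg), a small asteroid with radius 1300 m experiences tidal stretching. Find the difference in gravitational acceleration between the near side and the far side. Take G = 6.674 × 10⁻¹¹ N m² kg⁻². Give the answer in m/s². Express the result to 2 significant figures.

3.8 × 10⁻⁶ m/s²

Δa = 4GMr/d³
   = 4 × (6.674 × 10⁻¹¹) × (8.3 × 10³⁶) × (1300) / (9.1 × 10¹¹)³
   = 3.8 × 10⁻⁶ m/s²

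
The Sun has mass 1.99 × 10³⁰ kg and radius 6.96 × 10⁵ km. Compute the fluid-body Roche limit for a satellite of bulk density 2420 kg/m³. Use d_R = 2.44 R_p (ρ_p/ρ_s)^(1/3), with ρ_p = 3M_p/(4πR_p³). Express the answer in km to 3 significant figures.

ρ_p = 3M_p/(4πR_p³) = 3 × (1.99 × 10³⁰) / (4π × (6.96 × 10⁸ m)³) = 1410 kg/m³
d_R = 2.44 × 6.96 × 10⁵ km × (1410/2420)^(1/3)
    = 1.42 × 10⁶ km

1.42 × 10⁶ km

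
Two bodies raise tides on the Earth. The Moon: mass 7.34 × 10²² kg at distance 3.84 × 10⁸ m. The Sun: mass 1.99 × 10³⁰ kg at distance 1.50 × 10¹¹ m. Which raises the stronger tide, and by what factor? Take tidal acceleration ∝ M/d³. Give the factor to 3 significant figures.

The Moon, by a factor of ≈ 2.20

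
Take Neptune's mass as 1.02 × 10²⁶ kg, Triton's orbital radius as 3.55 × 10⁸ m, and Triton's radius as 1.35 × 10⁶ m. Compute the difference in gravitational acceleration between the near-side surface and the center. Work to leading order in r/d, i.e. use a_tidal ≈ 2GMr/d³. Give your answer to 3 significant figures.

Δa = 2GMr/d³
   = 2 × (6.674 × 10⁻¹¹) × (1.02 × 10²⁶) × (1.35 × 10⁶) / (3.55 × 10⁸)³
   = 4.11 × 10⁻⁴ m/s²

4.11 × 10⁻⁴ m/s²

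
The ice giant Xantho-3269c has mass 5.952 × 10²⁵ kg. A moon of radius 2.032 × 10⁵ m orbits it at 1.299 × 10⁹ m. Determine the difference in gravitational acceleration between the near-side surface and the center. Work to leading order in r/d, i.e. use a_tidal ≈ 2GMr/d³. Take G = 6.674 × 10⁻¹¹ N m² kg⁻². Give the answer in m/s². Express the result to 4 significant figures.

a_tidal = 2GMr/d³
        = 2 × (6.674 × 10⁻¹¹) × (5.952 × 10²⁵) × (2.032 × 10⁵) / (1.299 × 10⁹)³
        = 7.365 × 10⁻⁷ m/s²

7.365 × 10⁻⁷ m/s²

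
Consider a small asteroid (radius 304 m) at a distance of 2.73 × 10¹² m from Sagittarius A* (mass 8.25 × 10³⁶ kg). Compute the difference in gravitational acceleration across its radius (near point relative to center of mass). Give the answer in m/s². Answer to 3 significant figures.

a_tidal = 2GMr/d³
        = 2 × (6.674 × 10⁻¹¹) × (8.25 × 10³⁶) × (304) / (2.73 × 10¹²)³
        = 1.65 × 10⁻⁸ m/s²

1.65 × 10⁻⁸ m/s²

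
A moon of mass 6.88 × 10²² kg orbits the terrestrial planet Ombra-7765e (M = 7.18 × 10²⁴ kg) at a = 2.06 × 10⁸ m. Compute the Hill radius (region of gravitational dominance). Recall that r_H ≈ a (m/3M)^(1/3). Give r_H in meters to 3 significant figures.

3.03 × 10⁷ m

r_H ≈ a (m/3M)^(1/3)
    = (2.06 × 10⁸) × (6.88 × 10²² / (3 × 7.18 × 10²⁴))^(1/3)
    = 3.03 × 10⁷ m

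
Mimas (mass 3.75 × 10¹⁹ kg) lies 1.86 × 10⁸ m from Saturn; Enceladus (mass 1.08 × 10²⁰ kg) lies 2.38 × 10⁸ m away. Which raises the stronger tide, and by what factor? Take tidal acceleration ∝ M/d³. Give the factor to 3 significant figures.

Enceladus, by a factor of ≈ 1.37

Tidal acceleration ∝ M/d³, so compare M/d³ for each.
Mimas: (3.75 × 10¹⁹) / (1.86 × 10⁸)³ = 5.828 × 10⁻⁶
Enceladus: (1.08 × 10²⁰) / (2.38 × 10⁸)³ = 8.011 × 10⁻⁶
Ratio (larger/smaller) = 1.37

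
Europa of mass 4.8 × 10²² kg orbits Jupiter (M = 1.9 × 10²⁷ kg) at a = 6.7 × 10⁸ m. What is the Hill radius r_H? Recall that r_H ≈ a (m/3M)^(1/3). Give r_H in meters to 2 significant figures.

r_H ≈ a (m/3M)^(1/3)
    = (6.7 × 10⁸) × (4.8 × 10²² / (3 × 1.9 × 10²⁷))^(1/3)
    = 1.4 × 10⁷ m

1.4 × 10⁷ m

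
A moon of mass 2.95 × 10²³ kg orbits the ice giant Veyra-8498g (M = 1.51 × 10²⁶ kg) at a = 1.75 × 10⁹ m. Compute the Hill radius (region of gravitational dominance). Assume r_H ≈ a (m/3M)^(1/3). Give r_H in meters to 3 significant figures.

1.52 × 10⁸ m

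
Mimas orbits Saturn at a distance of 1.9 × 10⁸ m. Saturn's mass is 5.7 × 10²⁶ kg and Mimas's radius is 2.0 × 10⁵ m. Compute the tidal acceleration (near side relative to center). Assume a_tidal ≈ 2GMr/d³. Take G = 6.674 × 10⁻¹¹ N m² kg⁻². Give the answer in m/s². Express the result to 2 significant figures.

Differencing GM/(d−r)² and GM/d² to first order in r/d gives 2GMr/d³.
Δg = 2GMr/d³
   = 2 × (6.674 × 10⁻¹¹) × (5.7 × 10²⁶) × (2.0 × 10⁵) / (1.9 × 10⁸)³
   = 2.2 × 10⁻³ m/s²

2.2 × 10⁻³ m/s²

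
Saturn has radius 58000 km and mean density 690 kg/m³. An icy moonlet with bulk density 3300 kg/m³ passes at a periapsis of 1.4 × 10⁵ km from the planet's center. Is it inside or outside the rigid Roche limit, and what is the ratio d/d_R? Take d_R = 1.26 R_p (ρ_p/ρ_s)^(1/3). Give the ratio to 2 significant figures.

outside; d/d_R ≈ 3.2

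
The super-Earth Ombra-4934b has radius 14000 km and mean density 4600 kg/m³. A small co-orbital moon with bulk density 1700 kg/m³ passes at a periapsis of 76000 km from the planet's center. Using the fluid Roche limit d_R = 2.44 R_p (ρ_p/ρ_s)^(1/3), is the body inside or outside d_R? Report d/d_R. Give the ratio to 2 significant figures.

d_R = 2.44 × (14000 km) × (4600/1700)^(1/3) = 47600 km
d/d_R = (76000) / (47600) = 1.6
Since d/d_R > 1, the body is outside the Roche limit.

outside; d/d_R ≈ 1.6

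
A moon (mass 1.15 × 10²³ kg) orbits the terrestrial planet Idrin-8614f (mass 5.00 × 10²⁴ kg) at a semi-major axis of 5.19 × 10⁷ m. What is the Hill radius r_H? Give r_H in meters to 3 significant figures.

r_H ≈ a (m/3M)^(1/3)
    = (5.19 × 10⁷) × (1.15 × 10²³ / (3 × 5.00 × 10²⁴))^(1/3)
    = 1.02 × 10⁷ m

1.02 × 10⁷ m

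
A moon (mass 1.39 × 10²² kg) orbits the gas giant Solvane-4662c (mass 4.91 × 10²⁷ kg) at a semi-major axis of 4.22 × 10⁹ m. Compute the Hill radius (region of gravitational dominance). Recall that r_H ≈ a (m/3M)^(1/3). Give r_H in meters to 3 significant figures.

r_H ≈ a (m/3M)^(1/3)
    = (4.22 × 10⁹) × (1.39 × 10²² / (3 × 4.91 × 10²⁷))^(1/3)
    = 4.14 × 10⁷ m

4.14 × 10⁷ m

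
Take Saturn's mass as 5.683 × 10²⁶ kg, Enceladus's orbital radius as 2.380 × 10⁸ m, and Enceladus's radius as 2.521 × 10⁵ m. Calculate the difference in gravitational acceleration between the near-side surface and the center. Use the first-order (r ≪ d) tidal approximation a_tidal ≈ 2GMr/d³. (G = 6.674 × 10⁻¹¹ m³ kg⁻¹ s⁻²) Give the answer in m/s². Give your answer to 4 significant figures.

Differencing GM/(d−r)² and GM/d² to first order in r/d gives 2GMr/d³.
Δa = 2GMr/d³
   = 2 × (6.674 × 10⁻¹¹) × (5.683 × 10²⁶) × (2.521 × 10⁵) / (2.380 × 10⁸)³
   = 1.419 × 10⁻³ m/s²

1.419 × 10⁻³ m/s²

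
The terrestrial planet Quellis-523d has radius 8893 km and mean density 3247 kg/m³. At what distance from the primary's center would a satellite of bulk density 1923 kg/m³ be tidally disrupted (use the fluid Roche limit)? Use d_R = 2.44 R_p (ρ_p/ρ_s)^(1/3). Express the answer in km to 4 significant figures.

25840 km

d_R = 2.44 × 8893 km × (3247/1923)^(1/3)
    = 25840 km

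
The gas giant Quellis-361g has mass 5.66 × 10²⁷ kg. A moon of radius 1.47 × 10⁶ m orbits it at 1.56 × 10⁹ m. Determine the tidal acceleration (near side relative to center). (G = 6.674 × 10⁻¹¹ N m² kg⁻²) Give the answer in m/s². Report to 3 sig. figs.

2.93 × 10⁻⁴ m/s²

Δg = 2GMr/d³
   = 2 × (6.674 × 10⁻¹¹) × (5.66 × 10²⁷) × (1.47 × 10⁶) / (1.56 × 10⁹)³
   = 2.93 × 10⁻⁴ m/s²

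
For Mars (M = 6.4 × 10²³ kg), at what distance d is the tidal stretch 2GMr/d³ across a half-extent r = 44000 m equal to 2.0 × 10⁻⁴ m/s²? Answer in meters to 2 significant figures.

2GMr/d³ = a_tidal  ⇒  d = (2GMr / a_tidal)^(1/3)
d = (2 × 6.674×10⁻¹¹ × (6.4 × 10²³) × (44000) / (2.0 × 10⁻⁴))^(1/3)
  = 2.7 × 10⁷ m

2.7 × 10⁷ m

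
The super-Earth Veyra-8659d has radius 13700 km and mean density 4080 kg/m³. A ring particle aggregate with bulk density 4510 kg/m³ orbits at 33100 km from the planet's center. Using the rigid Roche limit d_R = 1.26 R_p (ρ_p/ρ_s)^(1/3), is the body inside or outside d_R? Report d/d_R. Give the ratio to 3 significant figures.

outside; d/d_R ≈ 1.98

d_R = 1.26 × (13700 km) × (4080/4510)^(1/3) = 16690 km
d/d_R = (33100) / (16690) = 1.98
Since d/d_R > 1, the body is outside the Roche limit.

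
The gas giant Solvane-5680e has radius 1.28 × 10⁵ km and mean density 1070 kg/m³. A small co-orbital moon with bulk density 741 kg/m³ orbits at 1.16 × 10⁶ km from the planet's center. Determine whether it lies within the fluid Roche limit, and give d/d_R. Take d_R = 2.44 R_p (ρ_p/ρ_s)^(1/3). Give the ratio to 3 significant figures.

d_R = 2.44 × (1.28 × 10⁵ km) × (1070/741)^(1/3) = 3.530 × 10⁵ km
d/d_R = (1.16 × 10⁶) / (3.530 × 10⁵) = 3.29
Since d/d_R > 1, the body is outside the Roche limit.

outside; d/d_R ≈ 3.29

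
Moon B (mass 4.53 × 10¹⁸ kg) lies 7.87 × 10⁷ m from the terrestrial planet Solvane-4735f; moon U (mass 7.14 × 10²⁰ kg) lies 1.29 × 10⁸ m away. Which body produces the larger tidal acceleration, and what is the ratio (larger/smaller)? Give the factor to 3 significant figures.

Moon U, by a factor of ≈ 35.8

Tidal acceleration ∝ M/d³, so compare M/d³ for each.
Moon B: (4.53 × 10¹⁸) / (7.87 × 10⁷)³ = 9.293 × 10⁻⁶
Moon U: (7.14 × 10²⁰) / (1.29 × 10⁸)³ = 3.326 × 10⁻⁴
Ratio (larger/smaller) = 35.8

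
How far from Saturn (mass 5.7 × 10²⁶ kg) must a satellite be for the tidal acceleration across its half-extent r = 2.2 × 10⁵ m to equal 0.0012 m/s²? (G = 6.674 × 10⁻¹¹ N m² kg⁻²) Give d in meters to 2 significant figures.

2.4 × 10⁸ m

2GMr/d³ = a_tidal  ⇒  d = (2GMr / a_tidal)^(1/3)
d = (2 × 6.674×10⁻¹¹ × (5.7 × 10²⁶) × (2.2 × 10⁵) / (0.0012))^(1/3)
  = 2.4 × 10⁸ m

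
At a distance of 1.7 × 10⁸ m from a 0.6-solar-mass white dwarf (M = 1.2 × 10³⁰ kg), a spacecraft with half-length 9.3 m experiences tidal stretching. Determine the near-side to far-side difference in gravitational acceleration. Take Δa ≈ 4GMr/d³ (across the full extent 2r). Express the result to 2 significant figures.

Δg = 4GMr/d³
   = 4 × (6.674 × 10⁻¹¹) × (1.2 × 10³⁰) × (9.3) / (1.7 × 10⁸)³
   = 6.1 × 10⁻⁴ m/s²

6.1 × 10⁻⁴ m/s²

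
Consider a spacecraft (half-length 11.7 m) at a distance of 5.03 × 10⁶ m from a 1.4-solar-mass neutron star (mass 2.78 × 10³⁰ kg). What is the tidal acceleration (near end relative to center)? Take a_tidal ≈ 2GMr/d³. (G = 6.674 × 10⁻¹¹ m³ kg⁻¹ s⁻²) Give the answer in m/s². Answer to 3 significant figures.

Since r ≪ d, expand the inverse-square field across one radius to get the leading 2GMr/d³ term.
Δa = 2GMr/d³
   = 2 × (6.674 × 10⁻¹¹) × (2.78 × 10³⁰) × (11.7) / (5.03 × 10⁶)³
   = 3.41 × 10¹ m/s²

3.41 × 10¹ m/s²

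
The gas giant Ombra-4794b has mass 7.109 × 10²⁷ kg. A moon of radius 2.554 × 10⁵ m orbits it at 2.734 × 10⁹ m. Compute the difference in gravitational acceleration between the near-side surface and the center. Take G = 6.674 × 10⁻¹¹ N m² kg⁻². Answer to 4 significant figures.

a_tidal = 2GMr/d³
        = 2 × (6.674 × 10⁻¹¹) × (7.109 × 10²⁷) × (2.554 × 10⁵) / (2.734 × 10⁹)³
        = 1.186 × 10⁻⁵ m/s²

1.186 × 10⁻⁵ m/s²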